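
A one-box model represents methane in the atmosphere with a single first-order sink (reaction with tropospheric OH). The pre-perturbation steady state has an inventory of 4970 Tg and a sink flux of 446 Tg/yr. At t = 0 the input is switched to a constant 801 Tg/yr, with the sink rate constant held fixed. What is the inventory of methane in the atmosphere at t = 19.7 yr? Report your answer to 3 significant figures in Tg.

Residence time τ = M₀/F₀ = 11.14 yr. The eventual steady state is M_∞ = M₀·(F₁/F₀) = 4970 × 801/446 = 8925.9 Tg.
The anomaly ΔM(t) = M(t) − M_∞ decays as ΔM₀·e^(−t/τ) with ΔM₀ = 4970 − 8925.9 = −3956 Tg.
At t = 19.7 yr, e^(−t/τ) = e^(−1.768) = 0.1707, so ΔM = −675.3 Tg and M = 8925.9 − 675.3 = 8250.7 Tg.

8250 Tg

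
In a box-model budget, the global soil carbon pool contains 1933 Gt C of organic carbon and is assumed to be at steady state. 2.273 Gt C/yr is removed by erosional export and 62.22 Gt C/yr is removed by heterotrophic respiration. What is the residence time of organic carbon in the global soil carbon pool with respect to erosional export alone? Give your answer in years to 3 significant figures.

850 yr

Residence time with respect to a single sink: τ = M / F_sink.
τ = 1933 / 2.273 = 850.4 yr.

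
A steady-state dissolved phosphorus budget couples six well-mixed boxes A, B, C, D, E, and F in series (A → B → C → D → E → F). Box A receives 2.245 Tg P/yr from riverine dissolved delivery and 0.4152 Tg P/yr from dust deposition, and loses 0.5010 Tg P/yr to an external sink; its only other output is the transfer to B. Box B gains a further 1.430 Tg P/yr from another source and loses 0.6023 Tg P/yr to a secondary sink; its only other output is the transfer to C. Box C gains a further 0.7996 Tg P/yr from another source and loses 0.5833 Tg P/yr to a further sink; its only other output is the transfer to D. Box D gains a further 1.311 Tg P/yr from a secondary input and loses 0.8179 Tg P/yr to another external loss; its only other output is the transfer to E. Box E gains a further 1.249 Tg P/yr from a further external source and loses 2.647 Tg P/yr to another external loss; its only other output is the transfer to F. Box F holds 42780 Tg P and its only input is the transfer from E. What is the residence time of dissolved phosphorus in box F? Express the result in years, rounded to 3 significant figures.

18600 yr

Box A: F(A→B) = (2.245 + 0.4152) − 0.5010 = 2.1592 Tg P/yr.
Box B: F(B→C) = (2.1592 + 1.430) − 0.6023 = 2.9869 Tg P/yr.
Box C: F(C→D) = (2.9869 + 0.7996) − 0.5833 = 3.2032 Tg P/yr.
Box D: F(D→E) = (3.2032 + 1.311) − 0.8179 = 3.6963 Tg P/yr.
Box E: F(E→F) = (3.6963 + 1.249) − 2.647 = 2.2983 Tg P/yr.
Box F throughput = its input = 2.2983 Tg P/yr; τ = 42780 / 2.2983 = 18610 yr.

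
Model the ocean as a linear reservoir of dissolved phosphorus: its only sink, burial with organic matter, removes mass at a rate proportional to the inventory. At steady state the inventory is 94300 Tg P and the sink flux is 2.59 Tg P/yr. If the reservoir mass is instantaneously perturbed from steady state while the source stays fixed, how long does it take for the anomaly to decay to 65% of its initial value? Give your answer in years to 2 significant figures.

For a linear reservoir the anomaly decays as exp(−t/τ) with τ = M/F = 94300/2.59 = 36410 yr.
exp(−t/τ) = 0.65 ⇒ t = −τ ln(0.65) = 36410 × 0.4308 = 15680 yr.

16000 yr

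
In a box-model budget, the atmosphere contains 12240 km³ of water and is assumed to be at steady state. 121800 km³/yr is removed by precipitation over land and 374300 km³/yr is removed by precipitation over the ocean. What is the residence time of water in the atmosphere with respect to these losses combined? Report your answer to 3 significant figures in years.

0.0247 yr

Total removal = 121800 + 374300 = 496100 km³/yr.
τ = M / ΣF_out = 12240 / 496100 = 0.02467 yr.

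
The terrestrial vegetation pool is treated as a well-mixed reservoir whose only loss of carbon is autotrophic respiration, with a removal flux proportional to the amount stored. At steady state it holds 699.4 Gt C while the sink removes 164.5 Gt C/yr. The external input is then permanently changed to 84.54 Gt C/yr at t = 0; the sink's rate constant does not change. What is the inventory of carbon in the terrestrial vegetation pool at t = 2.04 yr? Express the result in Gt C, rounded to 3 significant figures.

τ = M₀/F₀ = 699.4/164.5 = 4.252 yr; rate constant k = 1/τ.
New steady state M_∞ = F₁/k = F₁·τ = 84.54 × 4.252 = 359.44 Gt C.
M(t) = M_∞ + (M₀ − M_∞)·e^(−t/τ); t/τ = 2.04/4.252 = 0.4798, so e^(−t/τ) = 0.6189.
M(t) = 359.44 + 340.0 × 0.6189 = 569.84 Gt C.

570 Gt C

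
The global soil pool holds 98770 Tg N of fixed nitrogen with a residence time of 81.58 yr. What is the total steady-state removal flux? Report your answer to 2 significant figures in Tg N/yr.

1200 Tg N/yr

F = M / τ = 98770 / 81.58 = 1211 Tg N/yr.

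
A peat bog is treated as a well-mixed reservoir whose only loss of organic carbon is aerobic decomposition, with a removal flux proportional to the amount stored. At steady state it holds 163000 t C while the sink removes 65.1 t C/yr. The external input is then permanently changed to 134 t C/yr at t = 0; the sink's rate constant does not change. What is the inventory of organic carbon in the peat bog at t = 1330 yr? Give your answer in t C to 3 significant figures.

τ = M₀/F₀ = 163000/65.1 = 2504 yr; rate constant k = 1/τ.
New steady state M_∞ = F₁/k = F₁·τ = 134 × 2504 = 335510 t C.
M(t) = M_∞ + (M₀ − M_∞)·e^(−t/τ); t/τ = 1330/2504 = 0.5312, so e^(−t/τ) = 0.5879.
M(t) = 335510 − 172500 × 0.5879 = 234090 t C.

234000 t C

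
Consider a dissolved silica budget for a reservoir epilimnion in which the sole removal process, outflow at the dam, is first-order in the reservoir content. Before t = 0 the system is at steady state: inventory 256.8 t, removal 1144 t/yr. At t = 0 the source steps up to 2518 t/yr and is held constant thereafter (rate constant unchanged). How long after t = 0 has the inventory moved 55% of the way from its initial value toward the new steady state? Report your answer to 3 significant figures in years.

0.179 yr

τ = M₀/F₀ = 256.8/1144 = 0.2245 yr.
The remaining gap fraction is e^(−t/τ); 55% covered ⇒ e^(−t/τ) = 0.450.
t = −τ ln(0.450) = 0.2245 × 0.7985 = 0.1792 yr.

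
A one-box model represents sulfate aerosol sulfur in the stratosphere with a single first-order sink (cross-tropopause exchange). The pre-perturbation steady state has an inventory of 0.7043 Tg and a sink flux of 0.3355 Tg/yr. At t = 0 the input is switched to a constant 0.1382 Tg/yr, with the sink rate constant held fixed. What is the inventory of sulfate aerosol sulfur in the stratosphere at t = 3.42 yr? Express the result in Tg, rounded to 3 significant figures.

0.371 Tg

τ = M₀/F₀ = 0.7043/0.3355 = 2.099 yr; rate constant k = 1/τ.
New steady state M_∞ = F₁/k = F₁·τ = 0.1382 × 2.099 = 0.29012 Tg.
M(t) = M_∞ + (M₀ − M_∞)·e^(−t/τ); t/τ = 3.42/2.099 = 1.629, so e^(−t/τ) = 0.1961.
M(t) = 0.29012 + 0.4142 × 0.1961 = 0.37134 Tg.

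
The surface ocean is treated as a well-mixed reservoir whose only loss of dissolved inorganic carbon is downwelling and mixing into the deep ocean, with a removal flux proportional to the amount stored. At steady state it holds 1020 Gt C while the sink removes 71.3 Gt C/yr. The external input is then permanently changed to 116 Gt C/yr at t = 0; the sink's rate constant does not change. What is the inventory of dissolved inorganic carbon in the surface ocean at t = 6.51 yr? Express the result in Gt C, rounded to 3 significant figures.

1250 Gt C

The sink rate constant is k = F₀/M₀ = 71.3/1020 = 0.06990 yr⁻¹.
Solving dM/dt = F₁ − kM with M(0) = M₀ gives M(t) = F₁/k + (M₀ − F₁/k)·e^(−kt).
F₁/k = 116/0.06990 = 1659.5 Gt C; kt = 0.06990 × 6.51 = 0.4551, e^(−kt) = 0.6344.
M(6.51) = 1659.5 + (1020 − 1659.5) × 0.6344 = 1659.5 − 405.7 = 1253.8 Gt C.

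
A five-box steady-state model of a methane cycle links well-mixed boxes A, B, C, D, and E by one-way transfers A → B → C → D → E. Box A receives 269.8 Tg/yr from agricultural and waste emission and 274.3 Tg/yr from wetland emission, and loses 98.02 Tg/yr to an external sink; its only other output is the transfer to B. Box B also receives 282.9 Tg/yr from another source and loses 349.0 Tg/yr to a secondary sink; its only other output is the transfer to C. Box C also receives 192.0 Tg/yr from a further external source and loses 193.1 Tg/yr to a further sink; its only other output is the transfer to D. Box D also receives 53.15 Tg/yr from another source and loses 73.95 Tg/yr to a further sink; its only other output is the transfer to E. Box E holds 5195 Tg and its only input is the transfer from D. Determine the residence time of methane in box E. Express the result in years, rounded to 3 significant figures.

14.5 yr

Box A: F(A→B) = (269.8 + 274.3) − 98.02 = 446.08 Tg/yr.
Box B: F(B→C) = (446.08 + 282.9) − 349.0 = 379.98 Tg/yr.
Box C: F(C→D) = (379.98 + 192.0) − 193.1 = 378.88 Tg/yr.
Box D: F(D→E) = (378.88 + 53.15) − 73.95 = 358.08 Tg/yr.
Box E throughput = its input = 358.08 Tg/yr; τ = 5195 / 358.08 = 14.51 yr.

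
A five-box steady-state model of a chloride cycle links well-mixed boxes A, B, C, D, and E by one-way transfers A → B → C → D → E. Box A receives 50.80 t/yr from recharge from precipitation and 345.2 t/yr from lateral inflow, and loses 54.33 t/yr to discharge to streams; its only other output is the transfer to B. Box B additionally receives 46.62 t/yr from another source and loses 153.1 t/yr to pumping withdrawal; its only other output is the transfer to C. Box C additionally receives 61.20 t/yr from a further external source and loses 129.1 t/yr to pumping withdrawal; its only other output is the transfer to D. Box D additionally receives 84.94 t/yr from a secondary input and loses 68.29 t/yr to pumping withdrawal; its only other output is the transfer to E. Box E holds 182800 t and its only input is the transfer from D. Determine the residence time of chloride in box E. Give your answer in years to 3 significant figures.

Box A: F(A→B) = (50.80 + 345.2) − 54.33 = 341.67 t/yr.
Box B: F(B→C) = (341.67 + 46.62) − 153.1 = 235.19 t/yr.
Box C: F(C→D) = (235.19 + 61.20) − 129.1 = 167.29 t/yr.
Box D: F(D→E) = (167.29 + 84.94) − 68.29 = 183.94 t/yr.
Box E throughput = its input = 183.94 t/yr; τ = 182800 / 183.94 = 993.8 yr.

994 yr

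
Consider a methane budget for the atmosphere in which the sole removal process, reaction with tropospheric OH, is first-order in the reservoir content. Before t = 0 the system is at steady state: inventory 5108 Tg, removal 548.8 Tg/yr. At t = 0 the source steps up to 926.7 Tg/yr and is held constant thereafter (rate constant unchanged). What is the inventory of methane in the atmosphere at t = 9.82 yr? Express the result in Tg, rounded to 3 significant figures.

7400 Tg

The sink rate constant is k = F₀/M₀ = 548.8/5108 = 0.1074 yr⁻¹.
Solving dM/dt = F₁ − kM with M(0) = M₀ gives M(t) = F₁/k + (M₀ − F₁/k)·e^(−kt).
F₁/k = 926.7/0.1074 = 8625.3 Tg; kt = 0.1074 × 9.82 = 1.055, e^(−kt) = 0.3482.
M(9.82) = 8625.3 + (5108 − 8625.3) × 0.3482 = 8625.3 − 1225 = 7400.7 Tg.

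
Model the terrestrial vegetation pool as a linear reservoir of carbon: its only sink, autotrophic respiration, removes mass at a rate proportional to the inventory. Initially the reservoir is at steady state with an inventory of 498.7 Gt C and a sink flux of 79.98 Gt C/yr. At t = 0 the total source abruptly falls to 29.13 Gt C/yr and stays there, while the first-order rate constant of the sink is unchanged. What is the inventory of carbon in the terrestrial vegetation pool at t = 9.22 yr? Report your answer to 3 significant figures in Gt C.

τ = M₀/F₀ = 498.7/79.98 = 6.235 yr; rate constant k = 1/τ.
New steady state M_∞ = F₁/k = F₁·τ = 29.13 × 6.235 = 181.63 Gt C.
M(t) = M_∞ + (M₀ − M_∞)·e^(−t/τ); t/τ = 9.22/6.235 = 1.479, so e^(−t/τ) = 0.2279.
M(t) = 181.63 + 317.1 × 0.2279 = 253.91 Gt C.

254 Gt C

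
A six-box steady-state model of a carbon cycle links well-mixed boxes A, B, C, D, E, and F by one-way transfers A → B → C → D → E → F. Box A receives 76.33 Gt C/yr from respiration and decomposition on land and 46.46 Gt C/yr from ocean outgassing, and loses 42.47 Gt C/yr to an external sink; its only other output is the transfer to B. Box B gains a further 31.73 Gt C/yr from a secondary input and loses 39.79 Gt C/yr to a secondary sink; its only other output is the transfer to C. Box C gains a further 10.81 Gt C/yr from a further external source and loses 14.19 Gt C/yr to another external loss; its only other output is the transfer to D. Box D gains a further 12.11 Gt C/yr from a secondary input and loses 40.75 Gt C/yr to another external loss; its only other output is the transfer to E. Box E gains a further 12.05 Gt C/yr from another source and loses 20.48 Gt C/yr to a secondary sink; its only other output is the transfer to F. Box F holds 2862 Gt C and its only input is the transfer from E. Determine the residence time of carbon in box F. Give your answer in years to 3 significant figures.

90.0 yr

Box A: F(A→B) = (76.33 + 46.46) − 42.47 = 80.320 Gt C/yr.
Box B: F(B→C) = (80.320 + 31.73) − 39.79 = 72.260 Gt C/yr.
Box C: F(C→D) = (72.260 + 10.81) − 14.19 = 68.880 Gt C/yr.
Box D: F(D→E) = (68.880 + 12.11) − 40.75 = 40.240 Gt C/yr.
Box E: F(E→F) = (40.240 + 12.05) − 20.48 = 31.810 Gt C/yr.
Box F throughput = its input = 31.810 Gt C/yr; τ = 2862 / 31.810 = 89.97 yr.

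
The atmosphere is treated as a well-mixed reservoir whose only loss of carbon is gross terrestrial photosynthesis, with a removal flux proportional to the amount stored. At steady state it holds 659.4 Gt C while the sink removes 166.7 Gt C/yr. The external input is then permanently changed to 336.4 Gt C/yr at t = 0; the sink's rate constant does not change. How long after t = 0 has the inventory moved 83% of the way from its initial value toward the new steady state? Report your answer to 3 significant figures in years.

7.01 yr

τ = M₀/F₀ = 659.4/166.7 = 3.956 yr.
The remaining gap fraction is e^(−t/τ); 83% covered ⇒ e^(−t/τ) = 0.170.
t = −τ ln(0.170) = 3.956 × 1.772 = 7.009 yr.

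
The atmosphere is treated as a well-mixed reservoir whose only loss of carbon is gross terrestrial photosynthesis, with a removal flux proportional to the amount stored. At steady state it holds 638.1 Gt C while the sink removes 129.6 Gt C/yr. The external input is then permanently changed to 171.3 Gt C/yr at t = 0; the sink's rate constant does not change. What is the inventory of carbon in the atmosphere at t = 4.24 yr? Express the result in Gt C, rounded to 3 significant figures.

The sink rate constant is k = F₀/M₀ = 129.6/638.1 = 0.2031 yr⁻¹.
Solving dM/dt = F₁ − kM with M(0) = M₀ gives M(t) = F₁/k + (M₀ − F₁/k)·e^(−kt).
F₁/k = 171.3/0.2031 = 843.41 Gt C; kt = 0.2031 × 4.24 = 0.8612, e^(−kt) = 0.4227.
M(4.24) = 843.41 + (638.1 − 843.41) × 0.4227 = 843.41 − 86.78 = 756.63 Gt C.

757 Gt C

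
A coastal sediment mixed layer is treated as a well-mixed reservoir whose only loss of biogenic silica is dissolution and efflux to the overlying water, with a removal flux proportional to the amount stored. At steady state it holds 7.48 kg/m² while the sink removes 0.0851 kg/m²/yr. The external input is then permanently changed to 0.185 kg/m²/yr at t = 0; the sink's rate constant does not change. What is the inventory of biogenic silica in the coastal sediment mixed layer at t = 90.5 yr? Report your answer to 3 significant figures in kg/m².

13.1 kg/m²

The sink rate constant is k = F₀/M₀ = 0.0851/7.48 = 0.01138 yr⁻¹.
Solving dM/dt = F₁ − kM with M(0) = M₀ gives M(t) = F₁/k + (M₀ − F₁/k)·e^(−kt).
F₁/k = 0.185/0.01138 = 16.261 kg/m²; kt = 0.01138 × 90.5 = 1.030, e^(−kt) = 0.3571.
M(90.5) = 16.261 + (7.48 − 16.261) × 0.3571 = 16.261 − 3.136 = 13.125 kg/m².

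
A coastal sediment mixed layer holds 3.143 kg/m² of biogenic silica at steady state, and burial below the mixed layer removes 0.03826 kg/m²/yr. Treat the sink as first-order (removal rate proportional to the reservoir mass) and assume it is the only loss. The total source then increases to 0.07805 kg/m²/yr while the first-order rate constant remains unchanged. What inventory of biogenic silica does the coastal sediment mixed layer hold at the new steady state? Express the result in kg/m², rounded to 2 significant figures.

Rate constant k = F/M = 0.03826 / 3.143 = 0.01217 yr⁻¹.
At the new steady state, source = k·M_new ⇒ M_new = 0.07805 / 0.01217 = 6.412 kg/m².
(Equivalently M_new = M × F_new/F_old = 3.143 × 0.07805/0.03826.)

6.4 kg/m²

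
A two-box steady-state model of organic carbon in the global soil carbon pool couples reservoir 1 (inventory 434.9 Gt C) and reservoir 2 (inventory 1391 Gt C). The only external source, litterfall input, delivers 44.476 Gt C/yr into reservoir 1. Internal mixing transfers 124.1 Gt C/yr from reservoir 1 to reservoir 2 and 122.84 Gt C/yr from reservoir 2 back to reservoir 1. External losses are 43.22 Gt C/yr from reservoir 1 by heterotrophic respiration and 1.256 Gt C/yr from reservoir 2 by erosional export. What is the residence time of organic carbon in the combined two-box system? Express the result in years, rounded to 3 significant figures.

Residence time in the combined system uses the total inventory and the total *external* removal — internal exchanges between the two boxes cancel.
M_total = 434.9 + 1391 = 1825.9 Gt C.
ΣF_external_out = 43.22 + 1.256 = 44.476 Gt C/yr.
τ = M_total / ΣF_ext = 1825.9 / 44.476 = 41.05 yr.

41.1 yr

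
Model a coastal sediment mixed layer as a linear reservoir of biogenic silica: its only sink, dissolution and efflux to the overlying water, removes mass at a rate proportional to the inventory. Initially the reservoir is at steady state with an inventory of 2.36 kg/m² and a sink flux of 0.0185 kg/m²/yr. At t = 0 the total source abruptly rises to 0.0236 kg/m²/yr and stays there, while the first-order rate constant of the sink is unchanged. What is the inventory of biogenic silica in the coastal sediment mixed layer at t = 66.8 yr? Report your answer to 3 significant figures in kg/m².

2.63 kg/m²

τ = M₀/F₀ = 2.36/0.0185 = 127.6 yr; rate constant k = 1/τ.
New steady state M_∞ = F₁/k = F₁·τ = 0.0236 × 127.6 = 3.0106 kg/m².
M(t) = M_∞ + (M₀ − M_∞)·e^(−t/τ); t/τ = 66.8/127.6 = 0.5236, so e^(−t/τ) = 0.5924.
M(t) = 3.0106 − 0.6506 × 0.5924 = 2.6252 kg/m².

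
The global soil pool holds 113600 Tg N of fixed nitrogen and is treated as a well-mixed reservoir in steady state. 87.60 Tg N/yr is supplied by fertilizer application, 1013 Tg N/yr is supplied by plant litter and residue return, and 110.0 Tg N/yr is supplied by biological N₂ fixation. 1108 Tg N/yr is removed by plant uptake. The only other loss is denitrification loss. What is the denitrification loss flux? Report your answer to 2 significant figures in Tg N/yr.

100 Tg N/yr

At steady state ΣF_in = ΣF_out.
ΣF_in = 87.60 + 1013 + 110.0 = 1210.6 Tg N/yr.
Denitrification loss flux = ΣF_in − (1108) = 1210.6 − 1108 = 102.6 Tg N/yr.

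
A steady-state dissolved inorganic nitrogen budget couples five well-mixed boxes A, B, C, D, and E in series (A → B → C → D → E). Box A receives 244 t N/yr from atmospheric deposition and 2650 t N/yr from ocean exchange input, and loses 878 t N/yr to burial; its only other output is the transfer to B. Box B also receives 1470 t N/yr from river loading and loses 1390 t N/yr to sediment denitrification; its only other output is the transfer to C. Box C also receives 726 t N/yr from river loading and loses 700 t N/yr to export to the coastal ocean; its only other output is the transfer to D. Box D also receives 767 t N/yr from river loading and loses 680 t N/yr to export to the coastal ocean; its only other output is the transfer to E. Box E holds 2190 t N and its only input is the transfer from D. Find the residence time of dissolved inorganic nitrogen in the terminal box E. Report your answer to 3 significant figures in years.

0.991 yr

Box A: F(A→B) = (244 + 2650) − 878 = 2016.0 t N/yr.
Box B: F(B→C) = (2016.0 + 1470) − 1390 = 2096.0 t N/yr.
Box C: F(C→D) = (2096.0 + 726) − 700 = 2122.0 t N/yr.
Box D: F(D→E) = (2122.0 + 767) − 680 = 2209.0 t N/yr.
Box E throughput = its input = 2209.0 t N/yr; τ = 2190 / 2209.0 = 0.9914 yr.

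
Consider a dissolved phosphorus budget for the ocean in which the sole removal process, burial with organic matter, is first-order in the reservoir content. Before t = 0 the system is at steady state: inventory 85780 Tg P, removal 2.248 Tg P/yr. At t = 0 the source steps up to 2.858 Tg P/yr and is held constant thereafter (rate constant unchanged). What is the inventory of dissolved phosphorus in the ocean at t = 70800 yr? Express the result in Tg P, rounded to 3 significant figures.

τ = M₀/F₀ = 85780/2.248 = 38160 yr; rate constant k = 1/τ.
New steady state M_∞ = F₁/k = F₁·τ = 2.858 × 38160 = 109060 Tg P.
M(t) = M_∞ + (M₀ − M_∞)·e^(−t/τ); t/τ = 70800/38160 = 1.855, so e^(−t/τ) = 0.1564.
M(t) = 109060 − 23280 × 0.1564 = 105420 Tg P.

105000 Tg P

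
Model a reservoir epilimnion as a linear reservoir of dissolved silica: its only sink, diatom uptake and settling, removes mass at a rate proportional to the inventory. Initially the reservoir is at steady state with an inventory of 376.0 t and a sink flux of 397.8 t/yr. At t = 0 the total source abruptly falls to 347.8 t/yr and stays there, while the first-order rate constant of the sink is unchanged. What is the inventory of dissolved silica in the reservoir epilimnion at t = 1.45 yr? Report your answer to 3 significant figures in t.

τ = M₀/F₀ = 376.0/397.8 = 0.9452 yr; rate constant k = 1/τ.
New steady state M_∞ = F₁/k = F₁·τ = 347.8 × 0.9452 = 328.74 t.
M(t) = M_∞ + (M₀ − M_∞)·e^(−t/τ); t/τ = 1.45/0.9452 = 1.534, so e^(−t/τ) = 0.2157.
M(t) = 328.74 + 47.26 × 0.2157 = 338.93 t.

339 t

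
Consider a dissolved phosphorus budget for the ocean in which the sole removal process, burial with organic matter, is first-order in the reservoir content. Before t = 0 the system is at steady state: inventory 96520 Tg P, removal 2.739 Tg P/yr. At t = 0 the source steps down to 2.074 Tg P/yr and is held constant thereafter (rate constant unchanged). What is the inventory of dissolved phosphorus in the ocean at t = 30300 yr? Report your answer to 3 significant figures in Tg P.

The sink rate constant is k = F₀/M₀ = 2.739/96520 = 2.838×10^-5 yr⁻¹.
Solving dM/dt = F₁ − kM with M(0) = M₀ gives M(t) = F₁/k + (M₀ − F₁/k)·e^(−kt).
F₁/k = 2.074/2.838×10^-5 = 73086 Tg P; kt = 2.838×10^-5 × 30300 = 0.8598, e^(−kt) = 0.4232.
M(30300) = 73086 + (96520 − 73086) × 0.4232 = 73086 + 9918 = 83004 Tg P.

83000 Tg P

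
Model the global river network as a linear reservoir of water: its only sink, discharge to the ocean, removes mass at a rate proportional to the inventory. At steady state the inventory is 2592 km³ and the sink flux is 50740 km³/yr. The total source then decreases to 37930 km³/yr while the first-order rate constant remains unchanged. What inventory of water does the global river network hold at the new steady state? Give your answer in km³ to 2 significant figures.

1900 km³

Rate constant k = F/M = 50740 / 2592 = 19.58 yr⁻¹.
At the new steady state, source = k·M_new ⇒ M_new = 37930 / 19.58 = 1938 km³.
(Equivalently M_new = M × F_new/F_old = 2592 × 37930/50740.)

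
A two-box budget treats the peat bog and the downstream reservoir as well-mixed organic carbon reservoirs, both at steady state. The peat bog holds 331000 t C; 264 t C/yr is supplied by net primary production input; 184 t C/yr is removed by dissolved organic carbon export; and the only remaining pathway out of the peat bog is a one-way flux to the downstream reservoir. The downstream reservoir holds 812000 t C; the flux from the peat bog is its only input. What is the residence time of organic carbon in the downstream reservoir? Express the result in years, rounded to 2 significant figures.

10000 yr

Balance the peat bog: ΣF_in = 264.00 t C/yr.
Flux to the downstream reservoir = ΣF_in − (184) = 80.000 t C/yr.
At steady state the output of the downstream reservoir equals its input, 80.000 t C/yr.
τ = M / F = 812000 / 80.000 = 10150 yr.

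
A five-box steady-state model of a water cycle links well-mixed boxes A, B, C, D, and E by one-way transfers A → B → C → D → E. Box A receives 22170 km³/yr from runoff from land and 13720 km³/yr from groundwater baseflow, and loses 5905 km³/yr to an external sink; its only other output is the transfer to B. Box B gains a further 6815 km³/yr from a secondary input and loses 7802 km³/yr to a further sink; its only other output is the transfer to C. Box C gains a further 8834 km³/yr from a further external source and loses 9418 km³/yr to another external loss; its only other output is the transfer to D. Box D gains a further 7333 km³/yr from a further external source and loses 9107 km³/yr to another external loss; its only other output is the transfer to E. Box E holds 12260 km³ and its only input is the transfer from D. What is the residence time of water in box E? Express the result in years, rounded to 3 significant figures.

0.460 yr

Box A: F(A→B) = (22170 + 13720) − 5905 = 29985 km³/yr.
Box B: F(B→C) = (29985 + 6815) − 7802 = 28998 km³/yr.
Box C: F(C→D) = (28998 + 8834) − 9418 = 28414 km³/yr.
Box D: F(D→E) = (28414 + 7333) − 9107 = 26640 km³/yr.
Box E throughput = its input = 26640 km³/yr; τ = 12260 / 26640 = 0.4602 yr.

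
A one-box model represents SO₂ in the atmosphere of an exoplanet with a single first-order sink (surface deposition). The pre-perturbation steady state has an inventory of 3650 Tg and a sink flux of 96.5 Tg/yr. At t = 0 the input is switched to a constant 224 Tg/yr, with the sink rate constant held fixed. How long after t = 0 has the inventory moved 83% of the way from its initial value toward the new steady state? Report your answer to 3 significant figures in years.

67.0 yr

τ = M₀/F₀ = 3650/96.5 = 37.82 yr.
The remaining gap fraction is e^(−t/τ); 83% covered ⇒ e^(−t/τ) = 0.170.
t = −τ ln(0.170) = 37.82 × 1.772 = 67.02 yr.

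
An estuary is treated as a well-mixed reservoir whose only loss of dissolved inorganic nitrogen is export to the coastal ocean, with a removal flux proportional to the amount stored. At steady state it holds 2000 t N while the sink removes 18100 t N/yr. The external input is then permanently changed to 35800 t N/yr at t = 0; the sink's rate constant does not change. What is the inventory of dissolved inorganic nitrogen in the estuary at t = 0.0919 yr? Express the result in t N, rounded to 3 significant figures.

3100 t N

The sink rate constant is k = F₀/M₀ = 18100/2000 = 9.050 yr⁻¹.
Solving dM/dt = F₁ − kM with M(0) = M₀ gives M(t) = F₁/k + (M₀ − F₁/k)·e^(−kt).
F₁/k = 35800/9.050 = 3955.8 t N; kt = 9.050 × 0.0919 = 0.8317, e^(−kt) = 0.4353.
M(0.0919) = 3955.8 + (2000 − 3955.8) × 0.4353 = 3955.8 − 851.4 = 3104.4 t N.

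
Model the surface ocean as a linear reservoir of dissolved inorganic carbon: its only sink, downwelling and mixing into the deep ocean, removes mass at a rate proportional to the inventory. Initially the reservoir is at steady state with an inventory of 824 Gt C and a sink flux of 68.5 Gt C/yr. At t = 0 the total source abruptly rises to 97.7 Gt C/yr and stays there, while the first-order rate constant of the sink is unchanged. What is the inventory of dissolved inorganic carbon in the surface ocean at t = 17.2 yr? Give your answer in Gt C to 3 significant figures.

1090 Gt C

Residence time τ = M₀/F₀ = 12.03 yr. The eventual steady state is M_∞ = M₀·(F₁/F₀) = 824 × 97.7/68.5 = 1175.3 Gt C.
The anomaly ΔM(t) = M(t) − M_∞ decays as ΔM₀·e^(−t/τ) with ΔM₀ = 824 − 1175.3 = −351.3 Gt C.
At t = 17.2 yr, e^(−t/τ) = e^(−1.430) = 0.2393, so ΔM = −84.07 Gt C and M = 1175.3 − 84.07 = 1091.2 Gt C.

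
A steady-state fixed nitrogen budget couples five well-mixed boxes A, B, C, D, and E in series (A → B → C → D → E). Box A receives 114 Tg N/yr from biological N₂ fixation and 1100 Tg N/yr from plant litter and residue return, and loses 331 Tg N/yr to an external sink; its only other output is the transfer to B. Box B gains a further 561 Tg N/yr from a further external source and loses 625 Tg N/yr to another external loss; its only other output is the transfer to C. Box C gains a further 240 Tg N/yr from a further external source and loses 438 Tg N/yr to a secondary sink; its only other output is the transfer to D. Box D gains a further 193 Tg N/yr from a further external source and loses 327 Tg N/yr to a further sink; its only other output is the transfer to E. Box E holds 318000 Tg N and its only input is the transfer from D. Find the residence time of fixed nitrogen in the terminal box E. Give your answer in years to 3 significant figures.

653 yr

Box A: F(A→B) = (114 + 1100) − 331 = 883.00 Tg N/yr.
Box B: F(B→C) = (883.00 + 561) − 625 = 819.00 Tg N/yr.
Box C: F(C→D) = (819.00 + 240) − 438 = 621.00 Tg N/yr.
Box D: F(D→E) = (621.00 + 193) − 327 = 487.00 Tg N/yr.
Box E throughput = its input = 487.00 Tg N/yr; τ = 318000 / 487.00 = 653.0 yr.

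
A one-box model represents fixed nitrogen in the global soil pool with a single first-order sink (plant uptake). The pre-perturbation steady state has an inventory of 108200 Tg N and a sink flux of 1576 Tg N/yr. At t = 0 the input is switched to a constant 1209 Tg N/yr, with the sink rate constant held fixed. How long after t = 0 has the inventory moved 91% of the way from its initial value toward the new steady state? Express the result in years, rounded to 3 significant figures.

τ = M₀/F₀ = 108200/1576 = 68.65 yr.
The remaining gap fraction is e^(−t/τ); 91% covered ⇒ e^(−t/τ) = 0.0900.
t = −τ ln(0.0900) = 68.65 × 2.408 = 165.3 yr.

165 yr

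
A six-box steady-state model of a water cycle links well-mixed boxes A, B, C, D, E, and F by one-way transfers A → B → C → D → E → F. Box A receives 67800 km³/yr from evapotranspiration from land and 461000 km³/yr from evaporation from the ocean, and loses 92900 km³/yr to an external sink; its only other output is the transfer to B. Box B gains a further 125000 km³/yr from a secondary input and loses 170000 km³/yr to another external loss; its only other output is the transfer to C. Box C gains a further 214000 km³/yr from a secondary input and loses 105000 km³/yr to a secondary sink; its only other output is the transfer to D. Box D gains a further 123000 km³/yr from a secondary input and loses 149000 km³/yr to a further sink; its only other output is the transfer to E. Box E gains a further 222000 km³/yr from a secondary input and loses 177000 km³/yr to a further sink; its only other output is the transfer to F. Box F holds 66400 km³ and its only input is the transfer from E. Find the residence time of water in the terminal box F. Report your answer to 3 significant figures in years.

0.128 yr

Box A: F(A→B) = (67800 + 461000) − 92900 = 435900 km³/yr.
Box B: F(B→C) = (435900 + 125000) − 170000 = 390900 km³/yr.
Box C: F(C→D) = (390900 + 214000) − 105000 = 499900 km³/yr.
Box D: F(D→E) = (499900 + 123000) − 149000 = 473900 km³/yr.
Box E: F(E→F) = (473900 + 222000) − 177000 = 518900 km³/yr.
Box F throughput = its input = 518900 km³/yr; τ = 66400 / 518900 = 0.1280 yr.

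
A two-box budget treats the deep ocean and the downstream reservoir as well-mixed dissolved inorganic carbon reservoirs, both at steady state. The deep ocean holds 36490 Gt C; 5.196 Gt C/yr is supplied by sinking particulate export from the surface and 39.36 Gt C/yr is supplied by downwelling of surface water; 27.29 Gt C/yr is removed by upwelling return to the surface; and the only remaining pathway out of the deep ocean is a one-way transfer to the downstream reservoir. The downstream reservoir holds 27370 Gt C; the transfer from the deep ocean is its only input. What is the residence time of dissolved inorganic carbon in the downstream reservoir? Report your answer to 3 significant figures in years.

1590 yr

Balance the deep ocean: ΣF_in = 5.196 + 39.36 = 44.556 Gt C/yr.
Transfer to the downstream reservoir = ΣF_in − (27.29) = 17.266 Gt C/yr.
At steady state the output of the downstream reservoir equals its input, 17.266 Gt C/yr.
τ = M / F = 27370 / 17.266 = 1585 yr.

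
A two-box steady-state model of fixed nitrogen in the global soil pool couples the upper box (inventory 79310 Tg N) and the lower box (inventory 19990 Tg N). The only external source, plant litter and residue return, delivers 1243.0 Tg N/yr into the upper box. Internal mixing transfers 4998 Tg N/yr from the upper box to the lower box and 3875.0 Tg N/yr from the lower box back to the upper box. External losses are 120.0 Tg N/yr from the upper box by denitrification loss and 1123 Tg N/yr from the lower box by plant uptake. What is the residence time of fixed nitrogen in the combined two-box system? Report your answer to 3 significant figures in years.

For the system as a whole, the A↔B exchange is internal and contributes nothing to the throughput; only the external sinks remove mass.
M_total = 79310 + 19990 = 99300 Tg N.
ΣF_external_out = 120.0 + 1123 = 1243.0 Tg N/yr.
τ = M_total / ΣF_ext = 99300 / 1243.0 = 79.89 yr.

79.9 yr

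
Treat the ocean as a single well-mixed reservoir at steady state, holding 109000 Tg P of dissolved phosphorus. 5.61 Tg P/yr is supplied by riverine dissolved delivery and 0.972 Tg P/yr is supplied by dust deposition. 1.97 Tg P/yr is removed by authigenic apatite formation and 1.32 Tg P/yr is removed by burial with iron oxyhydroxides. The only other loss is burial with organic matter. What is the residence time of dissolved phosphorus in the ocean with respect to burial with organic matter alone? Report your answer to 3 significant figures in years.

33100 yr

At steady state ΣF_in = ΣF_out.
ΣF_in = 5.61 + 0.972 = 6.5820 Tg P/yr.
Burial with organic matter flux = ΣF_in − (1.97 + 1.32) = 6.5820 − 3.290 = 3.292 Tg P/yr.
τ = M / F = 109000 / 3.292 = 33110 yr.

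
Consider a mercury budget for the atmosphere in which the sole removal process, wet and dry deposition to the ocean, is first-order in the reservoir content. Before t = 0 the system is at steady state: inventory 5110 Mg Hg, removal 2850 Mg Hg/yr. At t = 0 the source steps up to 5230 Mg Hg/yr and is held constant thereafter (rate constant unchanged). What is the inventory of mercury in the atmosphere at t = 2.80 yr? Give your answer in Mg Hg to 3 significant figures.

8480 Mg Hg

τ = M₀/F₀ = 5110/2850 = 1.793 yr; rate constant k = 1/τ.
New steady state M_∞ = F₁/k = F₁·τ = 5230 × 1.793 = 9377.3 Mg Hg.
M(t) = M_∞ + (M₀ − M_∞)·e^(−t/τ); t/τ = 2.80/1.793 = 1.562, so e^(−t/τ) = 0.2098.
M(t) = 9377.3 − 4267 × 0.2098 = 8482.1 Mg Hg.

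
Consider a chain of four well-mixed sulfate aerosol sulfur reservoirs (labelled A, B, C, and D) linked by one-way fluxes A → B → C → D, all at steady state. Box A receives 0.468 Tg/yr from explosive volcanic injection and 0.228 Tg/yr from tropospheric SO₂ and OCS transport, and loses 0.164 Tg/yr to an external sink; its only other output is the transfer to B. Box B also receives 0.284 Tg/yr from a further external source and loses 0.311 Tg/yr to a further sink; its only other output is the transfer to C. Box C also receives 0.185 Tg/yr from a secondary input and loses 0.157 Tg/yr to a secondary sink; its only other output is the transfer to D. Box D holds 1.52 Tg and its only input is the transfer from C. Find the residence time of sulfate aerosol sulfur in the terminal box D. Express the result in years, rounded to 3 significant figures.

2.85 yr

Box A: F(A→B) = (0.468 + 0.228) − 0.164 = 0.53200 Tg/yr.
Box B: F(B→C) = (0.53200 + 0.284) − 0.311 = 0.50500 Tg/yr.
Box C: F(C→D) = (0.50500 + 0.185) − 0.157 = 0.53300 Tg/yr.
Box D throughput = its input = 0.53300 Tg/yr; τ = 1.52 / 0.53300 = 2.852 yr.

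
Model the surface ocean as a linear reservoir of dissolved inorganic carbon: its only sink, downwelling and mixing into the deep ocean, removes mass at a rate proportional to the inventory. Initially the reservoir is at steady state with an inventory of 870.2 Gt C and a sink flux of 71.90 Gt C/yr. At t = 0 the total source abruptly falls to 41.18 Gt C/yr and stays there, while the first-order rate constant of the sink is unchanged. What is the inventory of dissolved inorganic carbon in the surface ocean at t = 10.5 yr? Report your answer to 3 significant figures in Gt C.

655 Gt C

Residence time τ = M₀/F₀ = 12.10 yr. The eventual steady state is M_∞ = M₀·(F₁/F₀) = 870.2 × 41.18/71.90 = 498.40 Gt C.
The anomaly ΔM(t) = M(t) − M_∞ decays as ΔM₀·e^(−t/τ) with ΔM₀ = 870.2 − 498.40 = 371.8 Gt C.
At t = 10.5 yr, e^(−t/τ) = e^(−0.8676) = 0.4200, so ΔM = 156.1 Gt C and M = 498.40 + 156.1 = 654.55 Gt C.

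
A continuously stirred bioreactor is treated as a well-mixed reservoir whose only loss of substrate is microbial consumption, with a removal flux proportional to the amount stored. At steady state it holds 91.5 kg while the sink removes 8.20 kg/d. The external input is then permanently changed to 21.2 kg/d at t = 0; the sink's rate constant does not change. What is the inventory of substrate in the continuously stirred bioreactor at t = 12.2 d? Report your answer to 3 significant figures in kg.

188 kg

Residence time τ = M₀/F₀ = 11.16 d. The eventual steady state is M_∞ = M₀·(F₁/F₀) = 91.5 × 21.2/8.20 = 236.56 kg.
The anomaly ΔM(t) = M(t) − M_∞ decays as ΔM₀·e^(−t/τ) with ΔM₀ = 91.5 − 236.56 = −145.1 kg.
At t = 12.2 d, e^(−t/τ) = e^(−1.093) = 0.3351, so ΔM = −48.61 kg and M = 236.56 − 48.61 = 187.95 kg.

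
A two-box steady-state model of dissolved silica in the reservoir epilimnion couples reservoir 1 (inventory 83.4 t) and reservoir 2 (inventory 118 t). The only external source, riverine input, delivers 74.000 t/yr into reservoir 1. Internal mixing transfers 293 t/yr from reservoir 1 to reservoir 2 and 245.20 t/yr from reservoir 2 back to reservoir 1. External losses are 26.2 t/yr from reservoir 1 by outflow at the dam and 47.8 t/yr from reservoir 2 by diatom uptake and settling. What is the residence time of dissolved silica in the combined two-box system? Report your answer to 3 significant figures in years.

2.72 yr

Treat the two boxes together as one reservoir: the mixing fluxes between them are internal recycling, so τ = ΣM / Σ(external losses).
M_total = 83.4 + 118 = 201.40 t.
ΣF_external_out = 26.2 + 47.8 = 74.000 t/yr.
τ = M_total / ΣF_ext = 201.40 / 74.000 = 2.722 yr.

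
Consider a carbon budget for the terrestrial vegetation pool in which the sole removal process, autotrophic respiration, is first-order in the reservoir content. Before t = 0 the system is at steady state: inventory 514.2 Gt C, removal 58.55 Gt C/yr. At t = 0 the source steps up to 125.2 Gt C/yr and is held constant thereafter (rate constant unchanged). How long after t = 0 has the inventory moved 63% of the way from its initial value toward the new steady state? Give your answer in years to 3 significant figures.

8.73 yr

τ = M₀/F₀ = 514.2/58.55 = 8.782 yr.
The remaining gap fraction is e^(−t/τ); 63% covered ⇒ e^(−t/τ) = 0.370.
t = −τ ln(0.370) = 8.782 × 0.9943 = 8.732 yr.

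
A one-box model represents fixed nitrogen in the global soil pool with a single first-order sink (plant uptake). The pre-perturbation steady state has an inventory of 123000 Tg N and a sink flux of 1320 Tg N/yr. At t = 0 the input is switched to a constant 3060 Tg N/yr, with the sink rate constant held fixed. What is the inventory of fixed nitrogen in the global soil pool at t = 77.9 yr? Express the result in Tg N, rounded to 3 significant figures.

The sink rate constant is k = F₀/M₀ = 1320/123000 = 0.01073 yr⁻¹.
Solving dM/dt = F₁ − kM with M(0) = M₀ gives M(t) = F₁/k + (M₀ − F₁/k)·e^(−kt).
F₁/k = 3060/0.01073 = 285140 Tg N; kt = 0.01073 × 77.9 = 0.8360, e^(−kt) = 0.4334.
M(77.9) = 285140 + (123000 − 285140) × 0.4334 = 285140 − 70280 = 214860 Tg N.

215000 Tg N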